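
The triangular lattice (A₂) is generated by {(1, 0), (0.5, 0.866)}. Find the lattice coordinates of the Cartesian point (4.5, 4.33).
2b₁ + 5b₂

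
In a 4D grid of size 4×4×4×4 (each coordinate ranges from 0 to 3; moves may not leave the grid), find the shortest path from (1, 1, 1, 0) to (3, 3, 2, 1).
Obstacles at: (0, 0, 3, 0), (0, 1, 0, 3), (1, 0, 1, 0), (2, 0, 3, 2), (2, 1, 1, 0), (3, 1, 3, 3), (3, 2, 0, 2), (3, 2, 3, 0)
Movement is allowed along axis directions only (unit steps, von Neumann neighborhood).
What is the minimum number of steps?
6
(one shortest path: (1, 1, 1, 0) → (1, 2, 1, 0) → (2, 2, 1, 0) → (3, 2, 1, 0) → (3, 3, 1, 0) → (3, 3, 2, 0) → (3, 3, 2, 1))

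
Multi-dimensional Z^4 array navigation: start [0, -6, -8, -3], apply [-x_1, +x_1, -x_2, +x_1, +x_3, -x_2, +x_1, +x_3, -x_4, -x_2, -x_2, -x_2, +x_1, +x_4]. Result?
(3, -11, -6, -3)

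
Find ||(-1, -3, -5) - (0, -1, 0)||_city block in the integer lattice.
8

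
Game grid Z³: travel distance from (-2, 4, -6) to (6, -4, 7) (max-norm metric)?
13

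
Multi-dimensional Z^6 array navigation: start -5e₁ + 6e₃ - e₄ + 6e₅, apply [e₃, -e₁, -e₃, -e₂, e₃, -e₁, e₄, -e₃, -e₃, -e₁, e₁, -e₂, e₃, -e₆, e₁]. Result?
(-6, -2, 6, 0, 6, -1)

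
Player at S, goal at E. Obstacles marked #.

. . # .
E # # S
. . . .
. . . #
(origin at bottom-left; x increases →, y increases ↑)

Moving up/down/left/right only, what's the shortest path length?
5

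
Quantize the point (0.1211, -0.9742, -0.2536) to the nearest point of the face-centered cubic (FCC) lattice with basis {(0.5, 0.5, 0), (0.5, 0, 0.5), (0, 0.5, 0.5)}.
(0, -1, 0)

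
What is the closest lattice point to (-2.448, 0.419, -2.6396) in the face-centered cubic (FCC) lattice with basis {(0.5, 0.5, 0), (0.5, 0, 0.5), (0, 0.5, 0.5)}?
(-2.5, 0.5, -3)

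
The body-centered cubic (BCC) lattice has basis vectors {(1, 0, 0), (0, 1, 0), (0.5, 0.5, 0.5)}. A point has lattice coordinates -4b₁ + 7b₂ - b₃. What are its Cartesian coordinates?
(-4.5, 6.5, -0.5)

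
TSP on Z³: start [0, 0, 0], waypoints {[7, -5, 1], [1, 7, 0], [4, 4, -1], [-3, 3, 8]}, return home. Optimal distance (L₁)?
64
(one optimal route: (0, 0, 0) → (7, -5, 1) → (4, 4, -1) → (1, 7, 0) → (-3, 3, 8) → (0, 0, 0))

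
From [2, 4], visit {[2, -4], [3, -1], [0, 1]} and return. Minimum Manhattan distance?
22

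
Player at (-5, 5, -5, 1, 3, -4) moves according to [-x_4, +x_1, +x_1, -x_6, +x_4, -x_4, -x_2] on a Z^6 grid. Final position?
(-3, 4, -5, 0, 3, -5)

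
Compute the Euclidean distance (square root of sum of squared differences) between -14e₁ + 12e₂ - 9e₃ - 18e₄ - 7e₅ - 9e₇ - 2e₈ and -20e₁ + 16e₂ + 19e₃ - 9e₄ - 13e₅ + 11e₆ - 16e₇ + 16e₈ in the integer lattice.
38.0395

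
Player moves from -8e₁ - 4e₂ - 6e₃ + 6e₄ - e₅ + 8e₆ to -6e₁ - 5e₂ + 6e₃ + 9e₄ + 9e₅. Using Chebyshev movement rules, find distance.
12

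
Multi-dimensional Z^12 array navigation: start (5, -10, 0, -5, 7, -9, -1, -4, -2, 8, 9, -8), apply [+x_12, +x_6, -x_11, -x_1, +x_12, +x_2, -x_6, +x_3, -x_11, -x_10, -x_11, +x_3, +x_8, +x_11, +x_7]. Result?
(4, -9, 2, -5, 7, -9, 0, -3, -2, 7, 7, -6)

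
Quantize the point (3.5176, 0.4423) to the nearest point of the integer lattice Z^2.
(4, 0)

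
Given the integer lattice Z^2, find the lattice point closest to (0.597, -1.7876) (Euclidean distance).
(1, -2)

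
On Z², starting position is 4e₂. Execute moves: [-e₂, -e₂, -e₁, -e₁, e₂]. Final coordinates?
(-2, 3)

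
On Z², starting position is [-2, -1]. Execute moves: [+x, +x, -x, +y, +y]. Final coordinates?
(-1, 1)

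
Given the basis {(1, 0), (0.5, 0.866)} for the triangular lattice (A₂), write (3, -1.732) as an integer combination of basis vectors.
4b₁ - 2b₂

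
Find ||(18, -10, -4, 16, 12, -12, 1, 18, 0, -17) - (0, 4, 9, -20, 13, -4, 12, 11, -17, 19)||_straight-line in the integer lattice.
61.6847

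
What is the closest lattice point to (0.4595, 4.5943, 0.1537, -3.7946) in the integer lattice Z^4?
(0, 5, 0, -4)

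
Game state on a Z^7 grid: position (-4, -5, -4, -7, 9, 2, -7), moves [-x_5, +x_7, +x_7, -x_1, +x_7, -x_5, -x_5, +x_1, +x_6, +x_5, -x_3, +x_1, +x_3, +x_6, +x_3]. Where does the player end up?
(-3, -5, -3, -7, 7, 4, -4)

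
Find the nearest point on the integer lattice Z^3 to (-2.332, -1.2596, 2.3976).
(-2, -1, 2)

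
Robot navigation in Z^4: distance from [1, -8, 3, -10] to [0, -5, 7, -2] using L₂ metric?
9.48683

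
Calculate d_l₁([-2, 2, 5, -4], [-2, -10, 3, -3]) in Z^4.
15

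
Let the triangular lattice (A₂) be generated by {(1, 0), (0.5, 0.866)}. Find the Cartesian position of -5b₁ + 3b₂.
(-3.5, 2.598)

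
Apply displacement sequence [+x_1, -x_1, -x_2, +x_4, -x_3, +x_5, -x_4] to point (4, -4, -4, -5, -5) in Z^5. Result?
(4, -5, -5, -5, -4)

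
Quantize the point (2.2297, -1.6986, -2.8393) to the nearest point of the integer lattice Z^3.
(2, -2, -3)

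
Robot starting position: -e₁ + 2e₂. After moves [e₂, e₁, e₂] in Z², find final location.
(0, 4)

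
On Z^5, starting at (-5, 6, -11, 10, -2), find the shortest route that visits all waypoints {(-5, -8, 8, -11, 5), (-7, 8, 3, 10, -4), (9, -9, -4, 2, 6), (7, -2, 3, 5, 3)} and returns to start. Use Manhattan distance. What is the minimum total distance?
180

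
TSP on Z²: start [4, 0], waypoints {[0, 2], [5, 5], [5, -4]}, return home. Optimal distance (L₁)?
28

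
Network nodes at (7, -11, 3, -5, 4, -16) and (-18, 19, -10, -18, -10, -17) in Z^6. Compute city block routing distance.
96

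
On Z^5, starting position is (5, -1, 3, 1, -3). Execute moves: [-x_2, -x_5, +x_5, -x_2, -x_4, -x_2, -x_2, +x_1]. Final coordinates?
(6, -5, 3, 0, -3)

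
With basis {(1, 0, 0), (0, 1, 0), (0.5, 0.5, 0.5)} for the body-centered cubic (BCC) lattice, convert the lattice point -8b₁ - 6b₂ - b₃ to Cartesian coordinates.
(-8.5, -6.5, -0.5)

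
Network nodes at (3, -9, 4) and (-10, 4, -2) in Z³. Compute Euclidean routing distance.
19.3391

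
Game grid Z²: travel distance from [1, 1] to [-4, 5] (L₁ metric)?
9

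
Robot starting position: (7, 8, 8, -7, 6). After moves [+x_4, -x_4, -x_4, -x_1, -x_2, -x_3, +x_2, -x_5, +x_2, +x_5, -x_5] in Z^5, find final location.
(6, 9, 7, -8, 5)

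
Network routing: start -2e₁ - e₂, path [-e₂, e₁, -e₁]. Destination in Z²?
(-2, -2)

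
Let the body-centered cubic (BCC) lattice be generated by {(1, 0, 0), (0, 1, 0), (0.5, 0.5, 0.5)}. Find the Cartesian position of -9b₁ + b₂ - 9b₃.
(-13.5, -3.5, -4.5)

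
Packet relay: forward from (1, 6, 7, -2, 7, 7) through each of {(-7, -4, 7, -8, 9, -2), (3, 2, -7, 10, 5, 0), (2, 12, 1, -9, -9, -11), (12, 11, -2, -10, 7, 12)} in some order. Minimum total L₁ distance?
200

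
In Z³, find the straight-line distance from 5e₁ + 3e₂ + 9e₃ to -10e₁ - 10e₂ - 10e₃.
27.4773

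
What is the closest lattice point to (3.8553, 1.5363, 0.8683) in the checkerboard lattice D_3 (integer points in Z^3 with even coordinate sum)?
(4, 1, 1)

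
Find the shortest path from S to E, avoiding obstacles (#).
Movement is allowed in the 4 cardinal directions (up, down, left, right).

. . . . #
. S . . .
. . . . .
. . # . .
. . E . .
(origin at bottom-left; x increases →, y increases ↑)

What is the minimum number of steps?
4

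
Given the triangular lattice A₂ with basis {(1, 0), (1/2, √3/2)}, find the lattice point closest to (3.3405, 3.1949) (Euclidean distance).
(3, 3.464)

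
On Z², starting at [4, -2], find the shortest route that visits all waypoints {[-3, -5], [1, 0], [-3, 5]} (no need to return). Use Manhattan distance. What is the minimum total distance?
24
(one optimal route: (4, -2) → (1, 0) → (-3, -5) → (-3, 5))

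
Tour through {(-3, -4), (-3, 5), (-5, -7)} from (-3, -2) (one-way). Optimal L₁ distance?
21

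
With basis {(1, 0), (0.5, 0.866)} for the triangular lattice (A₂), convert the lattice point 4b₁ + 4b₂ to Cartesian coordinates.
(6, 3.464)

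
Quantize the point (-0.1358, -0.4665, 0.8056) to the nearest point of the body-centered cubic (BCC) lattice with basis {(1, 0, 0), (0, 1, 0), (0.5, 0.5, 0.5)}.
(-0.5, -0.5, 0.5)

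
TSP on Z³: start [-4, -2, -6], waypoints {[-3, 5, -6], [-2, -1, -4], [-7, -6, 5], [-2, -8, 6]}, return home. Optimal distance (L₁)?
60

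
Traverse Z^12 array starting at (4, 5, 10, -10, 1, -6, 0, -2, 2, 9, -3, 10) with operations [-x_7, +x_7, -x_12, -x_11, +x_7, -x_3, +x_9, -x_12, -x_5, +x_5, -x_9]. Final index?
(4, 5, 9, -10, 1, -6, 1, -2, 2, 9, -4, 8)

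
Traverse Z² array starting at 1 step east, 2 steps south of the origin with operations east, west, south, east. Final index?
(2, -3)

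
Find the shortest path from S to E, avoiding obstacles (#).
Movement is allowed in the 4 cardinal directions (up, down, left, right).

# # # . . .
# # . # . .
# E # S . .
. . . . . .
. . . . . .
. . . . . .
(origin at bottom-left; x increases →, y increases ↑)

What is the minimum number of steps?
4
(one shortest path: (3, 3) → (3, 2) → (2, 2) → (1, 2) → (1, 3))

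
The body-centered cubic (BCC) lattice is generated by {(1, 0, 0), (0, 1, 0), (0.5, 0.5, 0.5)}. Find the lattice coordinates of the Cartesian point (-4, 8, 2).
-6b₁ + 6b₂ + 4b₃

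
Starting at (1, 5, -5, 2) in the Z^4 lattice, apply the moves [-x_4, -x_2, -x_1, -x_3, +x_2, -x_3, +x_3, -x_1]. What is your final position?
(-1, 5, -6, 1)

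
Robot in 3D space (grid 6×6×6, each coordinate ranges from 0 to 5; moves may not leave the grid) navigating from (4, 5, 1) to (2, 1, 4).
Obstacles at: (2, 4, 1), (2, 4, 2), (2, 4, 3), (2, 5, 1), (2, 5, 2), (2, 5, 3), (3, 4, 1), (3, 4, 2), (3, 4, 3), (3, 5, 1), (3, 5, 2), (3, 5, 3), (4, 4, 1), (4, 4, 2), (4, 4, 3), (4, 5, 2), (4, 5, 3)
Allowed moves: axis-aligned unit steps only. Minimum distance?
11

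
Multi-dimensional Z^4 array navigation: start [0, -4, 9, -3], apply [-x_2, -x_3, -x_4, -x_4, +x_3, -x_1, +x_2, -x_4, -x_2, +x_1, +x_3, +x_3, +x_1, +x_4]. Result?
(1, -5, 11, -5)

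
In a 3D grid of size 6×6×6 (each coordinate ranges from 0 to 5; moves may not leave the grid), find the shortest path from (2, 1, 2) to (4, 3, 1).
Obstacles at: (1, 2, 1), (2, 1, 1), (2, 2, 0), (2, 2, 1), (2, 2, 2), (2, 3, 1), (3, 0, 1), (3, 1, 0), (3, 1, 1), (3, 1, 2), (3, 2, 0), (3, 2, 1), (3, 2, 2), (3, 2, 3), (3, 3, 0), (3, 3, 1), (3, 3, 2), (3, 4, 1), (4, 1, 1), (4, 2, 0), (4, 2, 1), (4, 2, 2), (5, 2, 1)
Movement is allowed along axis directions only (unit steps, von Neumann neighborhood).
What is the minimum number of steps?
7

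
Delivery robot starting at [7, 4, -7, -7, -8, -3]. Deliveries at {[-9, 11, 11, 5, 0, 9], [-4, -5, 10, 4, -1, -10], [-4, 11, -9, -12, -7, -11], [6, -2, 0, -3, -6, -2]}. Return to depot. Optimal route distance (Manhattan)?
210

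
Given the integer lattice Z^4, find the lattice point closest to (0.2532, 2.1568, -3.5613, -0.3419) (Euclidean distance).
(0, 2, -4, 0)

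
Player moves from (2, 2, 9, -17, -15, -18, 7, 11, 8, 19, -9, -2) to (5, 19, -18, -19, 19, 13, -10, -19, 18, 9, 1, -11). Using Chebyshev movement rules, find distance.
34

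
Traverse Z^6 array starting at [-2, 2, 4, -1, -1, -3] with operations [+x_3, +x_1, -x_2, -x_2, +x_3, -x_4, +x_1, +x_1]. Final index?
(1, 0, 6, -2, -1, -3)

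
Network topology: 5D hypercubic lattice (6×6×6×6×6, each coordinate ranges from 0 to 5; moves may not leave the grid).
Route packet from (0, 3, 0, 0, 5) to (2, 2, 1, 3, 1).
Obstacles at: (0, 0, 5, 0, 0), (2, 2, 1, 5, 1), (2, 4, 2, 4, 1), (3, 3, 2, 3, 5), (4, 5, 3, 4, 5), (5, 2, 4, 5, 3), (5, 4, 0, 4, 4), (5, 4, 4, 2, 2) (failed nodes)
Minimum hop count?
11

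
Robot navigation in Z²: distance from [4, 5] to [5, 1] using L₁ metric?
5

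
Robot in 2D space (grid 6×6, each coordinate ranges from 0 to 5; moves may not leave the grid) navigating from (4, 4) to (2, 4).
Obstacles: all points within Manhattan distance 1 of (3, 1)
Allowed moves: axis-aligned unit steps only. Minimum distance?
2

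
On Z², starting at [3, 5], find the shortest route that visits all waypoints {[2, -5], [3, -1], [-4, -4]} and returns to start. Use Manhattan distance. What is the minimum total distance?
34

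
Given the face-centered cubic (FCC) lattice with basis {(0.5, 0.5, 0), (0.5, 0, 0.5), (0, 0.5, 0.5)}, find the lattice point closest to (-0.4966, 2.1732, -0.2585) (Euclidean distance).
(-0.5, 2, -0.5)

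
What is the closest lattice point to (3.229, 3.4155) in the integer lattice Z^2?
(3, 3)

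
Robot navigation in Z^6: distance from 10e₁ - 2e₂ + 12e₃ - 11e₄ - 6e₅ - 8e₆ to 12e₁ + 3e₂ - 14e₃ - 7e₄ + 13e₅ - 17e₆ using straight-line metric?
34.1028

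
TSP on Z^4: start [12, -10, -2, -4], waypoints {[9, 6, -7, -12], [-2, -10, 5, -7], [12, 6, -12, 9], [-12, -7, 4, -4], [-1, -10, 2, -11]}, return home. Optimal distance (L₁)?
162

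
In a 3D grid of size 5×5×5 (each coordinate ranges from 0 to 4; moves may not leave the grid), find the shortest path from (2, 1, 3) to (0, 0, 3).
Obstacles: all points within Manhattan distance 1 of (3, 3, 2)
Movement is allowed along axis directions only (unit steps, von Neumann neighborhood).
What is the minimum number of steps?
3
(one shortest path: (2, 1, 3) → (1, 1, 3) → (0, 1, 3) → (0, 0, 3))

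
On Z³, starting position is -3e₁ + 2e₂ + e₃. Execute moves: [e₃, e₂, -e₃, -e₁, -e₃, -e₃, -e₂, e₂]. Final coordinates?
(-4, 3, -1)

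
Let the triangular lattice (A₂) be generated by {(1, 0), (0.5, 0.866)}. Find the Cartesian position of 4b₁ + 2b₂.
(5, 1.732)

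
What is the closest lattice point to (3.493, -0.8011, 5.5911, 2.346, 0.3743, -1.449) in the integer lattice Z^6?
(3, -1, 6, 2, 0, -1)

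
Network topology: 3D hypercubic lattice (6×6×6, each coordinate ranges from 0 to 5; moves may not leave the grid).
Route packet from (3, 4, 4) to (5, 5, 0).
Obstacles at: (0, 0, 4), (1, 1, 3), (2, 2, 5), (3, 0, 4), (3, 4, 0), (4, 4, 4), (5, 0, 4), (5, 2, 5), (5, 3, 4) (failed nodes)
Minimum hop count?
7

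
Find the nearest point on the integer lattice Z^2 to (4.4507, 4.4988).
(4, 4)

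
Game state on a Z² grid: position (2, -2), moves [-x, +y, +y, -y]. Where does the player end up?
(1, -1)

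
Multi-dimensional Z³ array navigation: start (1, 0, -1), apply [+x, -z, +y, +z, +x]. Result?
(3, 1, -1)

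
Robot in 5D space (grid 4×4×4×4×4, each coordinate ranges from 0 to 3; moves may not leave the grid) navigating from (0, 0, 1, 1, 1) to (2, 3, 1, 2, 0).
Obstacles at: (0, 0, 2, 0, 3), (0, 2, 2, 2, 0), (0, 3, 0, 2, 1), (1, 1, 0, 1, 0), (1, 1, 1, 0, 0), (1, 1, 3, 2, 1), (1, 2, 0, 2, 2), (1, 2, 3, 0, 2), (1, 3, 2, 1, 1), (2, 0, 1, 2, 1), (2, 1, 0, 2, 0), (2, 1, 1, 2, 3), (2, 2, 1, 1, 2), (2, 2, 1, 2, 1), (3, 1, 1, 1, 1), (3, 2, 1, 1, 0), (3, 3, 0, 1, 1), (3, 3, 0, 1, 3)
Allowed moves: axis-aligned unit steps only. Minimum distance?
7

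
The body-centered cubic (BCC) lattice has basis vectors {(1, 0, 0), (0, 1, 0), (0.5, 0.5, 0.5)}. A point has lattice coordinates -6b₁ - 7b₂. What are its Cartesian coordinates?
(-6, -7, 0)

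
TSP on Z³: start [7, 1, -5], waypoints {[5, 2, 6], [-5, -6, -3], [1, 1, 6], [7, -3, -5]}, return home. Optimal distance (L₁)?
62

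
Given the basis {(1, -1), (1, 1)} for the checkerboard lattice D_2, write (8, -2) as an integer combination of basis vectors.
5b₁ + 3b₂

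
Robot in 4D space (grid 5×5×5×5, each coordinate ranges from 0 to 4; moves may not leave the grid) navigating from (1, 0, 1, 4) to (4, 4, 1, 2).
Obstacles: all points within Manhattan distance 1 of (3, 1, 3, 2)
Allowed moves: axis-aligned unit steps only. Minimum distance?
9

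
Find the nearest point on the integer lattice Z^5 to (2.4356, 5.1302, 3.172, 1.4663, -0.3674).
(2, 5, 3, 1, 0)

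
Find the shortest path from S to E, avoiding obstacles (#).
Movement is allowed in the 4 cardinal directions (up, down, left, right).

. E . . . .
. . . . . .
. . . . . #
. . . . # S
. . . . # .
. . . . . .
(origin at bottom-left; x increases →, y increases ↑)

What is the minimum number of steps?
11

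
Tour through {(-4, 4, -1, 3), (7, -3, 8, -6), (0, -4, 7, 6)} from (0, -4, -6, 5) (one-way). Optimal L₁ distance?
63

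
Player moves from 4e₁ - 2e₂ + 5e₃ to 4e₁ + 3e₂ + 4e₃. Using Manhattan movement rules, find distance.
6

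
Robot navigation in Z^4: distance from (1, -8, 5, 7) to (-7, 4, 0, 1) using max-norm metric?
12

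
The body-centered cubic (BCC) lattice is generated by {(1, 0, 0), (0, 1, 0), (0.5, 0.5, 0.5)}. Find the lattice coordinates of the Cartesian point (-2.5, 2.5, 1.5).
-4b₁ + b₂ + 3b₃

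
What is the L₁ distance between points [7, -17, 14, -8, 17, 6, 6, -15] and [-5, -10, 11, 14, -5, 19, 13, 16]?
117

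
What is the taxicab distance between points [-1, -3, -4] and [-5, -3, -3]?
5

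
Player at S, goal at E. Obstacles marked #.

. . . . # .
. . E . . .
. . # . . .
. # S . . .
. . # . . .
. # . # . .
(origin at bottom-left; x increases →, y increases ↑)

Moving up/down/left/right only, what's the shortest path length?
4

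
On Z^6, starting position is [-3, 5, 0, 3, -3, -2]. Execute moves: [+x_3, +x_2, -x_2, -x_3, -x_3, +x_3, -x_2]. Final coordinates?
(-3, 4, 0, 3, -3, -2)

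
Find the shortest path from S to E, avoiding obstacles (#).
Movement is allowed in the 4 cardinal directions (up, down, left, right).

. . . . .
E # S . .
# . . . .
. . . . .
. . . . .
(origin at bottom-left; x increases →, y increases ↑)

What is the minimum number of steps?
4
(one shortest path: (2, 3) → (2, 4) → (1, 4) → (0, 4) → (0, 3))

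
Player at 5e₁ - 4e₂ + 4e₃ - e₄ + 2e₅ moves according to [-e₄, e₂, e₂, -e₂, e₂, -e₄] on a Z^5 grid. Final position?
(5, -2, 4, -3, 2)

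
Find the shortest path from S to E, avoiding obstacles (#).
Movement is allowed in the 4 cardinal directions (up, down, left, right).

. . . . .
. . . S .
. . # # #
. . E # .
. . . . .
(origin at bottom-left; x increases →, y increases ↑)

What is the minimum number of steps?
5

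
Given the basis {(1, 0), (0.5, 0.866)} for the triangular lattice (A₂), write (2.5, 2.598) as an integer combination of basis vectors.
b₁ + 3b₂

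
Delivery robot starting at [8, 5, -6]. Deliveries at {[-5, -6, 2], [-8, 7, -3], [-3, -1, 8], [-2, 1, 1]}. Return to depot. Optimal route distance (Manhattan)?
86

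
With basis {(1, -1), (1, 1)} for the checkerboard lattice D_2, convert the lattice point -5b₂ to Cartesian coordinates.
(-5, -5)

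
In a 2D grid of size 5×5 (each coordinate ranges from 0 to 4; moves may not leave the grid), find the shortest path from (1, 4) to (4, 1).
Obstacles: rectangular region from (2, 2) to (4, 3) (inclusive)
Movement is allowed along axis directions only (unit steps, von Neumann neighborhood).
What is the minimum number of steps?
6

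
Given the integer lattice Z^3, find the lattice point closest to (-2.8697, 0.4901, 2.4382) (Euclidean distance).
(-3, 0, 2)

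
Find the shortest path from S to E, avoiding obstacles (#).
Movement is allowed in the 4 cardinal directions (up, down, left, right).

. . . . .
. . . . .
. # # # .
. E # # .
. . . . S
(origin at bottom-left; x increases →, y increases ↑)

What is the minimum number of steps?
4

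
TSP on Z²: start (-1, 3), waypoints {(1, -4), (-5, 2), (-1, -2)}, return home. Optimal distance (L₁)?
26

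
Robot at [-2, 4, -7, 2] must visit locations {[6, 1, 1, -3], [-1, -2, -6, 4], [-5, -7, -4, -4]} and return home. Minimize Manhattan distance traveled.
78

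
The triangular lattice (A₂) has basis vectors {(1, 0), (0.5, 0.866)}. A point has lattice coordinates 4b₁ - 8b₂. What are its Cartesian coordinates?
(0, -6.928)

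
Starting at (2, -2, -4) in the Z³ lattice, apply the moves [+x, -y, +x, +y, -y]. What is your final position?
(4, -3, -4)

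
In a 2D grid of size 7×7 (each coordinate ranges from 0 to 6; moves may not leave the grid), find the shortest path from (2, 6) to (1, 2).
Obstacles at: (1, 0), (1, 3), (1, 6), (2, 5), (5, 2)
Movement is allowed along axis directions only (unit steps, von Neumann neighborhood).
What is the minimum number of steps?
7
(one shortest path: (2, 6) → (3, 6) → (3, 5) → (3, 4) → (2, 4) → (2, 3) → (2, 2) → (1, 2))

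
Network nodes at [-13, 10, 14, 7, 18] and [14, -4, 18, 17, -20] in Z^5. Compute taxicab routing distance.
93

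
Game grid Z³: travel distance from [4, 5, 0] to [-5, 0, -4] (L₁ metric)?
18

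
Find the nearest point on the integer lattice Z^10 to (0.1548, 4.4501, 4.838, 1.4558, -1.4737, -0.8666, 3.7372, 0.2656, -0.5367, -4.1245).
(0, 4, 5, 1, -1, -1, 4, 0, -1, -4)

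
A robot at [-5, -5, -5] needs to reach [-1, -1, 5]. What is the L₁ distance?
18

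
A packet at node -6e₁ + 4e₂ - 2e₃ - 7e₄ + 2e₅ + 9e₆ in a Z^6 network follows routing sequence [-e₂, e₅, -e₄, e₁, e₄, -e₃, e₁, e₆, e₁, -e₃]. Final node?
(-3, 3, -4, -7, 3, 10)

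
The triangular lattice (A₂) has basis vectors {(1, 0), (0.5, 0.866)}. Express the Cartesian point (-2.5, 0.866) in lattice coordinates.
-3b₁ + b₂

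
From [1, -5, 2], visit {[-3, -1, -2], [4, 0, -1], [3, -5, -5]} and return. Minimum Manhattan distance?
40
(one optimal route: (1, -5, 2) → (-3, -1, -2) → (4, 0, -1) → (3, -5, -5) → (1, -5, 2))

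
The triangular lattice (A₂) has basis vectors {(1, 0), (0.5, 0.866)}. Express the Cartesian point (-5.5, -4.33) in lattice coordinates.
-3b₁ - 5b₂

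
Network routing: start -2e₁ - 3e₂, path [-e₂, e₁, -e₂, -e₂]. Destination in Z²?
(-1, -6)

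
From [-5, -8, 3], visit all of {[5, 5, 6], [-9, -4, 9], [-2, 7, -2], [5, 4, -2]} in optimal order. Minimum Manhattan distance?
59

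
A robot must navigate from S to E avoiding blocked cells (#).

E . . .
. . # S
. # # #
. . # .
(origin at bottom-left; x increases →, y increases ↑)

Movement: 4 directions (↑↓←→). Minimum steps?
4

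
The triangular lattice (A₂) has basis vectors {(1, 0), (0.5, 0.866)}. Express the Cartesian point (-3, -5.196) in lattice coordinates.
-6b₂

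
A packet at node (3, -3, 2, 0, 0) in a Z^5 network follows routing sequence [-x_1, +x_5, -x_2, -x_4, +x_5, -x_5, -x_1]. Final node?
(1, -4, 2, -1, 1)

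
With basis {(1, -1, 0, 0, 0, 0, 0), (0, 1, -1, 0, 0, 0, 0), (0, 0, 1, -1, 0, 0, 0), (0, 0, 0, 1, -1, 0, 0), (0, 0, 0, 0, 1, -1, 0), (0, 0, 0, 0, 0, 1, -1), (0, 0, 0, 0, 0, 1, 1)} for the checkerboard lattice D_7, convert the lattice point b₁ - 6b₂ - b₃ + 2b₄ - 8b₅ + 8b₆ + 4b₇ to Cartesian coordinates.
(1, -7, 5, 3, -10, 20, -4)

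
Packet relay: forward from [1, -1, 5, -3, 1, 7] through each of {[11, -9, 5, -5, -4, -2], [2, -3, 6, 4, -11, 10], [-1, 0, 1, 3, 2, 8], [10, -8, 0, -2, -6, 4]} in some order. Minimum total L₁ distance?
96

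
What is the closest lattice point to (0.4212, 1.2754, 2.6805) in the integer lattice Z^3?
(0, 1, 3)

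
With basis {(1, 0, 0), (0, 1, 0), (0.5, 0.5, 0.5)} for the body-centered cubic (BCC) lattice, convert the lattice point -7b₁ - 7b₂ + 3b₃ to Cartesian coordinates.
(-5.5, -5.5, 1.5)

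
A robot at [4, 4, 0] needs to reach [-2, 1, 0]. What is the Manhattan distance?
9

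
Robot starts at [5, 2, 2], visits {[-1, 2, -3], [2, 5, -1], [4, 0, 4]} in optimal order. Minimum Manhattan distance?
25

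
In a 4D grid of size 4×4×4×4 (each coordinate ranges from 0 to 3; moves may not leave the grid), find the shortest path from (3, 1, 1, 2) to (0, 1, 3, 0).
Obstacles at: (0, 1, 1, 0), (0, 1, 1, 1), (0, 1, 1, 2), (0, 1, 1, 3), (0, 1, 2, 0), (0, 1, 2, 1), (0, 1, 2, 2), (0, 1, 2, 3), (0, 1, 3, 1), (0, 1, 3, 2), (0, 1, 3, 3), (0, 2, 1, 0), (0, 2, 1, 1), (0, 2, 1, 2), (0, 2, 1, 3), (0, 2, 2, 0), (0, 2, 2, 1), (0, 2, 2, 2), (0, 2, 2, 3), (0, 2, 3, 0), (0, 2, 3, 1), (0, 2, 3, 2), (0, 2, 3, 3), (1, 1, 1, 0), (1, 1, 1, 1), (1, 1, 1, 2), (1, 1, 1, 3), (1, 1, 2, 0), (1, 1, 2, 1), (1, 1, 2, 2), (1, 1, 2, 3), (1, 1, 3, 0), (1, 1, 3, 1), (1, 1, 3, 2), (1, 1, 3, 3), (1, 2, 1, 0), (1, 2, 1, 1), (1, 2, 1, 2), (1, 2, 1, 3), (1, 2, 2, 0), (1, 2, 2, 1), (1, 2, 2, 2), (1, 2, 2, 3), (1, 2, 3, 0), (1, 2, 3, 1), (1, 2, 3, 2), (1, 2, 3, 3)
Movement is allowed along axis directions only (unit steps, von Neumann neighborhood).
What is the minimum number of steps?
9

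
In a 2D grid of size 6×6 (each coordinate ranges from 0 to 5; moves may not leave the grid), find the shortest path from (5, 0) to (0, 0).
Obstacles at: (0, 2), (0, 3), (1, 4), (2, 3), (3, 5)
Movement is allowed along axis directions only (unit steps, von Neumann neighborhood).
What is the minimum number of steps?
5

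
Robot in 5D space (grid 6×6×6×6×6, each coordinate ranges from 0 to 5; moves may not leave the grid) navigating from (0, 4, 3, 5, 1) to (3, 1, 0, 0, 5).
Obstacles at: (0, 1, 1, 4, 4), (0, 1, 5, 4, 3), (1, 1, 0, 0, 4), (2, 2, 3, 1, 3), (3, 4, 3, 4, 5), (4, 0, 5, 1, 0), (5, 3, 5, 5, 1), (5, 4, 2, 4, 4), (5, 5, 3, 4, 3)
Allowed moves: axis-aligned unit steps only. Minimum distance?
18
(one shortest path: (0, 4, 3, 5, 1) → (1, 4, 3, 5, 1) → (2, 4, 3, 5, 1) → (3, 4, 3, 5, 1) → (3, 3, 3, 5, 1) → (3, 2, 3, 5, 1) → (3, 1, 3, 5, 1) → (3, 1, 2, 5, 1) → (3, 1, 1, 5, 1) → (3, 1, 0, 5, 1) → (3, 1, 0, 4, 1) → (3, 1, 0, 3, 1) → (3, 1, 0, 2, 1) → (3, 1, 0, 1, 1) → (3, 1, 0, 0, 1) → (3, 1, 0, 0, 2) → (3, 1, 0, 0, 3) → (3, 1, 0, 0, 4) → (3, 1, 0, 0, 5))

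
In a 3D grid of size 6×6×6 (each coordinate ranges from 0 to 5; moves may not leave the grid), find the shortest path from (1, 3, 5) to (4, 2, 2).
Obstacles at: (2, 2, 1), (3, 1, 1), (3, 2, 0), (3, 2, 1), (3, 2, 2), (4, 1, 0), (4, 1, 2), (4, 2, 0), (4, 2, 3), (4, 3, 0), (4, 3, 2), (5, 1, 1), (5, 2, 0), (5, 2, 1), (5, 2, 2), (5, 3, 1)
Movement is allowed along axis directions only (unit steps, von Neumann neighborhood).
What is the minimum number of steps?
9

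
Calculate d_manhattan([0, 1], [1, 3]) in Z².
3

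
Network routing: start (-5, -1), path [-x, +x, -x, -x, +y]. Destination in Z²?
(-7, 0)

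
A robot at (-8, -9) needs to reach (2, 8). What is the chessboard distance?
17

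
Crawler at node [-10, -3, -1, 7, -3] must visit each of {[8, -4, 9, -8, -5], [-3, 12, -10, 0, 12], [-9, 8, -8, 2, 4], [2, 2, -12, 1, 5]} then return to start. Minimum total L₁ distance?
176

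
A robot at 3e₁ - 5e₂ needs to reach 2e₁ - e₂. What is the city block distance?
5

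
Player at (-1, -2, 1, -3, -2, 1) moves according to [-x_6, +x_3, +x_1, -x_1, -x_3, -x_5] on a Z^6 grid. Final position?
(-1, -2, 1, -3, -3, 0)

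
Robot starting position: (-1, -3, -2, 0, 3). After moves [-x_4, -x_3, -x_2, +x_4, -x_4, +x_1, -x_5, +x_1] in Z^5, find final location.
(1, -4, -3, -1, 2)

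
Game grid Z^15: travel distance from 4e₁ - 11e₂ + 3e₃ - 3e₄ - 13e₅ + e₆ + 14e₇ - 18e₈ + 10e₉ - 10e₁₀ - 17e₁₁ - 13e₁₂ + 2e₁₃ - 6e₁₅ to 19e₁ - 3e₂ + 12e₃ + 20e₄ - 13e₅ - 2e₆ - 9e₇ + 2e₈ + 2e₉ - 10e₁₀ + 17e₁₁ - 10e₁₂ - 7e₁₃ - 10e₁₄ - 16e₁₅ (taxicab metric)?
175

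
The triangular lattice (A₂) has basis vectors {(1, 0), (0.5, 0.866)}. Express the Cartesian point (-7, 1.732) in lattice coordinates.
-8b₁ + 2b₂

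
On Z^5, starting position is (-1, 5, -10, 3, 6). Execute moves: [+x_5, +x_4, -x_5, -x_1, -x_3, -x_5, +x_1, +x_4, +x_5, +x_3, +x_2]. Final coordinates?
(-1, 6, -10, 5, 6)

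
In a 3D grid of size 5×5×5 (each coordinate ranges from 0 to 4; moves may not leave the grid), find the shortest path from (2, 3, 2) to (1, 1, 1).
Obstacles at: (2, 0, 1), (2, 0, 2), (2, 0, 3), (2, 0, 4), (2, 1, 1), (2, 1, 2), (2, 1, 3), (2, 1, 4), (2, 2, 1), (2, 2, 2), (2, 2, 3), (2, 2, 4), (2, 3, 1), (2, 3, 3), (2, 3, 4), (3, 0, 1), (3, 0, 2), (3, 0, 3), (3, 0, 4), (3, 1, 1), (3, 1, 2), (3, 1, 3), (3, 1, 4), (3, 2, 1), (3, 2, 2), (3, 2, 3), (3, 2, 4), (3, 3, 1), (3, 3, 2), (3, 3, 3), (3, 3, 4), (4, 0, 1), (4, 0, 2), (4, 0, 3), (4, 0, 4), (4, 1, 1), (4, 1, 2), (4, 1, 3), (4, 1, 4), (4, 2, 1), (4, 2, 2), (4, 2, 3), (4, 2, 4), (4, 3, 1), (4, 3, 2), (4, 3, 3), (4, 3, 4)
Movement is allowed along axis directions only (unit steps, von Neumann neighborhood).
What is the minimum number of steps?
4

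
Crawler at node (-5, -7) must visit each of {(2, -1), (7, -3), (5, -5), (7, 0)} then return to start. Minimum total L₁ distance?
38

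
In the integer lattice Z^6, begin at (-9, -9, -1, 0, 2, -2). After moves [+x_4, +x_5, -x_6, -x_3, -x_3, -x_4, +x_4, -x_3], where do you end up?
(-9, -9, -4, 1, 3, -3)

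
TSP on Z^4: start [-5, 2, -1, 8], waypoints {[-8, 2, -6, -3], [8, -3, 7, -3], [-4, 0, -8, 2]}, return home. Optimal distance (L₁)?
100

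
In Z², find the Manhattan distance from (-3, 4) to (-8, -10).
19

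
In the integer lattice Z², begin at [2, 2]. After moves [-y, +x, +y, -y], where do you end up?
(3, 1)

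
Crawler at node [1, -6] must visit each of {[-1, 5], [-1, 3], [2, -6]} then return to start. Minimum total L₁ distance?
28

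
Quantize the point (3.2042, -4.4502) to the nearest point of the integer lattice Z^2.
(3, -4)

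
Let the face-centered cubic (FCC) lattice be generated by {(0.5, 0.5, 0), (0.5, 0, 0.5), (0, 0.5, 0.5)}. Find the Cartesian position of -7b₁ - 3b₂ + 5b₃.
(-5, -1, 1)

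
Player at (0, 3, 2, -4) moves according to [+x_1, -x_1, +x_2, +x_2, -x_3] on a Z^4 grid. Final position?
(0, 5, 1, -4)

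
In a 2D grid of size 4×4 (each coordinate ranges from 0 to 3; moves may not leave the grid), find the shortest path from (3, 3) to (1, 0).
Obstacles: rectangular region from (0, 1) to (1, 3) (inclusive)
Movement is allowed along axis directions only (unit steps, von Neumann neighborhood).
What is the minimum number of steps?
5
(one shortest path: (3, 3) → (2, 3) → (2, 2) → (2, 1) → (2, 0) → (1, 0))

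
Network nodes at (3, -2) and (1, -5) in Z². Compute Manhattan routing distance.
5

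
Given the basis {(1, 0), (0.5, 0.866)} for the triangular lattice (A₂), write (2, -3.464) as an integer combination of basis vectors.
4b₁ - 4b₂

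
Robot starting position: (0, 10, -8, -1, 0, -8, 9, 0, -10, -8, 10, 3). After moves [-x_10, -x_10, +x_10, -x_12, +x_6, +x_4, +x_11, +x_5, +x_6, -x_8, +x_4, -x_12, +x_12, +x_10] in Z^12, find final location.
(0, 10, -8, 1, 1, -6, 9, -1, -10, -8, 11, 2)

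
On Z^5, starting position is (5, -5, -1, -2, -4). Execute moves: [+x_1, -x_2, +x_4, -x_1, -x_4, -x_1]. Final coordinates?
(4, -6, -1, -2, -4)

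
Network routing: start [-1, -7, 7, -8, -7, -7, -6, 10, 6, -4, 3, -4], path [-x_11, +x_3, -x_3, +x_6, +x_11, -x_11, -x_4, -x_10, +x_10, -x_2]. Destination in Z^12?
(-1, -8, 7, -9, -7, -6, -6, 10, 6, -4, 2, -4)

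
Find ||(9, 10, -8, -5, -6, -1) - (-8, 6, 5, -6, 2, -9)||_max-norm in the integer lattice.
17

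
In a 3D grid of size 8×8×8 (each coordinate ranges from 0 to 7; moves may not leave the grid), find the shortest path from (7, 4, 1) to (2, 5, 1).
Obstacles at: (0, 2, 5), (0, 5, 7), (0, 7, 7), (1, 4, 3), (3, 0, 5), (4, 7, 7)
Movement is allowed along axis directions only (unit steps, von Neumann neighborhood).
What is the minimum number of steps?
6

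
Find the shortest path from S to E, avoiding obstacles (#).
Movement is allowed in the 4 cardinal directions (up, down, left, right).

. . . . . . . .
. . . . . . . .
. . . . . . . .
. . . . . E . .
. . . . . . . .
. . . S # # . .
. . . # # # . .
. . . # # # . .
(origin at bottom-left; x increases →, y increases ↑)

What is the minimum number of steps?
4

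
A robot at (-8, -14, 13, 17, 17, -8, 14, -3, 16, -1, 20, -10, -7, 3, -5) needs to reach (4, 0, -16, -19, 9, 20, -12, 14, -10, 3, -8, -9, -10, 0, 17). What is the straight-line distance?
79.177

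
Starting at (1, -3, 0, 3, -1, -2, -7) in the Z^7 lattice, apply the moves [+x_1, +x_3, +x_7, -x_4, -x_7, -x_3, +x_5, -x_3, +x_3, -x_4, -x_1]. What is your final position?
(1, -3, 0, 1, 0, -2, -7)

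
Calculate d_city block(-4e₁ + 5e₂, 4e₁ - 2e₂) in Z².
15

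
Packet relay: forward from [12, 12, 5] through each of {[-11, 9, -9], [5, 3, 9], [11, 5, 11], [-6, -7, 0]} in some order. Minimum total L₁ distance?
84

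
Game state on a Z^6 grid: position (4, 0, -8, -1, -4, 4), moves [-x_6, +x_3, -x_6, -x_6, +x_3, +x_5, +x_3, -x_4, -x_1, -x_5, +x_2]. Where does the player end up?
(3, 1, -5, -2, -4, 1)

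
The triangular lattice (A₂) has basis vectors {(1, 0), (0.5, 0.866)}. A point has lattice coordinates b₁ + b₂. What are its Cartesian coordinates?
(1.5, 0.866)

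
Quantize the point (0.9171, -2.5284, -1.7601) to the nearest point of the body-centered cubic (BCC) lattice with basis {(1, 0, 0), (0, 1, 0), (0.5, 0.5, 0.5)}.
(0.5, -2.5, -1.5)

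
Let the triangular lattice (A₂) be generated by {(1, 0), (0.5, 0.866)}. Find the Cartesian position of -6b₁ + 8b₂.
(-2, 6.928)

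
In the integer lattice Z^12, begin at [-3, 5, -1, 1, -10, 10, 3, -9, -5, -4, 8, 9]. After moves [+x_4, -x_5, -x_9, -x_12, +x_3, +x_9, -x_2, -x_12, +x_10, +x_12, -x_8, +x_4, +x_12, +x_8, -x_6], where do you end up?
(-3, 4, 0, 3, -11, 9, 3, -9, -5, -3, 8, 9)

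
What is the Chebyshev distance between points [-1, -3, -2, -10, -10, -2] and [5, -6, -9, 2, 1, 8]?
12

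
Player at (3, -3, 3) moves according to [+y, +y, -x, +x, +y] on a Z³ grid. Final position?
(3, 0, 3)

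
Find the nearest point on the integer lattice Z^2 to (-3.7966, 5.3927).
(-4, 5)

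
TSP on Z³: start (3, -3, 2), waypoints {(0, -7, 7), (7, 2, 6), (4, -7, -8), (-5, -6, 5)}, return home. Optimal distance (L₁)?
76
(one optimal route: (3, -3, 2) → (7, 2, 6) → (0, -7, 7) → (-5, -6, 5) → (4, -7, -8) → (3, -3, 2))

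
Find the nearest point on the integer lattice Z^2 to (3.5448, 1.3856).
(4, 1)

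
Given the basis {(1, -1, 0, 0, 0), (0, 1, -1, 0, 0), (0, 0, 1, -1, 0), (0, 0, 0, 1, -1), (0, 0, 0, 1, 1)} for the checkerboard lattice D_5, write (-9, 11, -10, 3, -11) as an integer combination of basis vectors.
-9b₁ + 2b₂ - 8b₃ + 3b₄ - 8b₅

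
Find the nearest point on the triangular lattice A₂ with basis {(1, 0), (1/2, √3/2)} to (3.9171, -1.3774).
(4, -1.732)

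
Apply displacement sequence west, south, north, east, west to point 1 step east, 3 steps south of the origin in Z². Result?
(0, -3)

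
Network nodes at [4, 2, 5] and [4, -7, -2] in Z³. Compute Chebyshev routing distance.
9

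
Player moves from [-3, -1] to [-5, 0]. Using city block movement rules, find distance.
3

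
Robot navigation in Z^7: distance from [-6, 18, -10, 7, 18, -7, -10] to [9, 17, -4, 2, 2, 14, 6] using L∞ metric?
21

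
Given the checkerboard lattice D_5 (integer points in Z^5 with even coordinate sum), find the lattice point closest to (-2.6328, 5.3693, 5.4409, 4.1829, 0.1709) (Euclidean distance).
(-3, 5, 6, 4, 0)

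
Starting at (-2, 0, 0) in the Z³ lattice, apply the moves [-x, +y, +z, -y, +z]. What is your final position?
(-3, 0, 2)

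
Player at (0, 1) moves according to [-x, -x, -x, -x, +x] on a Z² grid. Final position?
(-3, 1)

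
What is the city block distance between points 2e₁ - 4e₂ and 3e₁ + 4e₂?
9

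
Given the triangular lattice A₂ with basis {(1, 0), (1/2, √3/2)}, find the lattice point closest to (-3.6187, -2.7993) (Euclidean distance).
(-3.5, -2.598)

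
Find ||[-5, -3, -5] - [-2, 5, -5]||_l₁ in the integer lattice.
11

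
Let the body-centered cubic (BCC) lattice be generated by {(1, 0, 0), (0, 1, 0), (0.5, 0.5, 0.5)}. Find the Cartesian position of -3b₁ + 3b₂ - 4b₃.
(-5, 1, -2)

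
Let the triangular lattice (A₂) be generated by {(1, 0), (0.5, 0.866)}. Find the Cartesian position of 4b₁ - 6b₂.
(1, -5.196)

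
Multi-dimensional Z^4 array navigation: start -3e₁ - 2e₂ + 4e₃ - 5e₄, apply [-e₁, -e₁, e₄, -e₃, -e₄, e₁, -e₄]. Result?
(-4, -2, 3, -6)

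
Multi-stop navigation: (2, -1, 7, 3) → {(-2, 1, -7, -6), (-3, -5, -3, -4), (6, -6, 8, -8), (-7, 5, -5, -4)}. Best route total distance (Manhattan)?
72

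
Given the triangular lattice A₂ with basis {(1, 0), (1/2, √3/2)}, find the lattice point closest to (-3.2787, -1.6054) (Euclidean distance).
(-3, -1.732)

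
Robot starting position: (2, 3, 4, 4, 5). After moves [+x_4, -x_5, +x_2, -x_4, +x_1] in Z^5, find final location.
(3, 4, 4, 4, 4)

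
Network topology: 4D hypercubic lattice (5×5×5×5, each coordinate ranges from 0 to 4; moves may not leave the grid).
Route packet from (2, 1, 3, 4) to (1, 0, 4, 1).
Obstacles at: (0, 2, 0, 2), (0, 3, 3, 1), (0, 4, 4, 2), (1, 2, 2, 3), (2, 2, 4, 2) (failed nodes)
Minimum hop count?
6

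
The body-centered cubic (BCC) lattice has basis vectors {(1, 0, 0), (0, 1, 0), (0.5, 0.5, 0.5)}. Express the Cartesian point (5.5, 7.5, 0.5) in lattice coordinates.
5b₁ + 7b₂ + b₃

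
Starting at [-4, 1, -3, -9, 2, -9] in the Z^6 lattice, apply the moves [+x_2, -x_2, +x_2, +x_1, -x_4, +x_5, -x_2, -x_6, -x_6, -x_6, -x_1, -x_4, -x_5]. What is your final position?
(-4, 1, -3, -11, 2, -12)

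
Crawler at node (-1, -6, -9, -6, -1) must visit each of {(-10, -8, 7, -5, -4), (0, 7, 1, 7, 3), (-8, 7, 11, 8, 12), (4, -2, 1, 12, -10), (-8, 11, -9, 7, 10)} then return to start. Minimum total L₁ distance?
214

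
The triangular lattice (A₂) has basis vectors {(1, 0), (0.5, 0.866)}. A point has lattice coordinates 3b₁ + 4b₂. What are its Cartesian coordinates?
(5, 3.464)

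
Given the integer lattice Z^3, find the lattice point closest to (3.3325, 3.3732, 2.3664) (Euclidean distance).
(3, 3, 2)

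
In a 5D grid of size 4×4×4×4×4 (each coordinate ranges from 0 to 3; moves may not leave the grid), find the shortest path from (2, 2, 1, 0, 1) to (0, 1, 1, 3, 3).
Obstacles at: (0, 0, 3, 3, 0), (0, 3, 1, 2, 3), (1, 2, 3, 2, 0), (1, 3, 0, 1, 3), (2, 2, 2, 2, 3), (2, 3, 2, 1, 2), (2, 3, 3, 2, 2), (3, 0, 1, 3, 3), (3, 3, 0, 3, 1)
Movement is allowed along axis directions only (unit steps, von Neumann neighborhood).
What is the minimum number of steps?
8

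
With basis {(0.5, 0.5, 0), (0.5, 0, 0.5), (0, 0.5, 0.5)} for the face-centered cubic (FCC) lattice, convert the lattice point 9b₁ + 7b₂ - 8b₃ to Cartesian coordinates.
(8, 0.5, -0.5)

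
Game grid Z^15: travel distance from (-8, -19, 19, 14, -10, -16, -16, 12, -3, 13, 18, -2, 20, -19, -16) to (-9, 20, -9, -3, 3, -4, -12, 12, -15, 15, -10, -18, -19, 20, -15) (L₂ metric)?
84.5872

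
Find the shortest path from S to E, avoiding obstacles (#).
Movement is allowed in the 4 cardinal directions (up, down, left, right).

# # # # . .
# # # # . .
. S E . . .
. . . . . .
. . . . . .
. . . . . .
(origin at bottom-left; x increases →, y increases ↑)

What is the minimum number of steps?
1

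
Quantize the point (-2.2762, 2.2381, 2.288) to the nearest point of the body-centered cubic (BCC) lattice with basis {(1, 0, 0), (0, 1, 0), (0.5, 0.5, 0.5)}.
(-2.5, 2.5, 2.5)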